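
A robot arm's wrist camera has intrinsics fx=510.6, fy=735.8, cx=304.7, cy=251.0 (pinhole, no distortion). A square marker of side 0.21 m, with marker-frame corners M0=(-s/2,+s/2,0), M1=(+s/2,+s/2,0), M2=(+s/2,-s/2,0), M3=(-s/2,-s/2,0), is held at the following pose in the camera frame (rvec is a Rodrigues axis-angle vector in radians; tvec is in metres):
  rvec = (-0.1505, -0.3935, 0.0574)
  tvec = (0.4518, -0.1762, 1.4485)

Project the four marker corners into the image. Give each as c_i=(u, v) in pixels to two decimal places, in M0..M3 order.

Intrinsics K: fx=510.6, fy=735.8, cx=304.7, cy=251.0
Marker side s = 0.21 m; corners in marker frame (Z=0):
  M0 = (-0.1050, +0.1050, 0)
  M1 = (+0.1050, +0.1050, 0)
  M2 = (+0.1050, -0.1050, 0)
  M3 = (-0.1050, -0.1050, 0)
rvec = (-0.1505, -0.3935, 0.0574), |rvec| = θ = 0.42519 rad = 24.362°
Rodrigues: sinθ=0.41249, 1−cosθ=0.08904; R = I + sinθ·[k]× + (1−cosθ)·[k]×²:
    [+0.92212 -0.02652 -0.38600]
    [+0.08485 +0.98722 +0.13488]
    [+0.37750 -0.15713 +0.91258]
t = (0.4518, -0.1762, 1.4485) m
M0: Pc = R·M0+t = (+0.35219, -0.08145, +1.39236); u = 510.6·(+0.35219)/1.39236 + 304.7 = 433.8544, v = 735.8·(-0.08145)/1.39236 + 251.0 = 207.9567
M1: Pc = R·M1+t = (+0.54584, -0.06363, +1.47164); u = 510.6·(+0.54584)/1.47164 + 304.7 = 494.0840, v = 735.8·(-0.06363)/1.47164 + 251.0 = 219.1848
M2: Pc = R·M2+t = (+0.55141, -0.27095, +1.50464); u = 510.6·(+0.55141)/1.50464 + 304.7 = 491.8205, v = 735.8·(-0.27095)/1.50464 + 251.0 = 118.5001
M3: Pc = R·M3+t = (+0.35776, -0.28877, +1.42536); u = 510.6·(+0.35776)/1.42536 + 304.7 = 432.8594, v = 735.8·(-0.28877)/1.42536 + 251.0 = 101.9323

c0=(433.85, 207.96) c1=(494.08, 219.18) c2=(491.82, 118.50) c3=(432.86, 101.93)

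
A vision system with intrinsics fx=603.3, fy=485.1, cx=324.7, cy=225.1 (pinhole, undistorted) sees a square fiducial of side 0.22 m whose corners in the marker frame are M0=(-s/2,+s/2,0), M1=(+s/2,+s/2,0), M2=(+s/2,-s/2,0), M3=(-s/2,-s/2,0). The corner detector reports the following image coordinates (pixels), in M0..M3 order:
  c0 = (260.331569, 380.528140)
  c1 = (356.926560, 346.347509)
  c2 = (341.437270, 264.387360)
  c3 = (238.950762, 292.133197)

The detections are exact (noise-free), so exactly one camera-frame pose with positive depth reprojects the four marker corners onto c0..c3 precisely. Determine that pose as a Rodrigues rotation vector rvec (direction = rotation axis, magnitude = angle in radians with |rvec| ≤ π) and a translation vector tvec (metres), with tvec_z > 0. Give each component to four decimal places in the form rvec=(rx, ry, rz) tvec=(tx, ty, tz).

Intrinsics K: fx=603.3, fy=485.1, cx=324.7, cy=225.1
Marker side s = 0.22 m; corners in marker frame (Z=0):
  M0 = (-0.1100, +0.1100, 0)
  M1 = (+0.1100, +0.1100, 0)
  M2 = (+0.1100, -0.1100, 0)
  M3 = (-0.1100, -0.1100, 0)
Detected image corners:
  c0 = (260.331569, 380.528140) px
  c1 = (356.926560, 346.347509) px
  c2 = (341.437270, 264.387360) px
  c3 = (238.950762, 292.133197) px
Planar DLT: solve 8×8 A·h = b for H (H[2,2]=1):
  H  [+575.93850 +140.81683 +301.86972]
  H  [-8.42620 +448.26192 +321.04682]
  H  [+0.41336 +0.19248 +1.00000]
B = K⁻¹H; ‖b₁‖=0.866430, ‖b₂‖=0.866430; λ = 2/(‖b₁‖+‖b₂‖) = 1.154161, sign → tz>0 ⇒ λ=+1.154161
r₁ = λ·B[:,0] = (+0.84505,-0.24143,+0.47708); r₂ = λ·B[:,1] = (+0.14983,+0.96343,+0.22215)
r₃ = r₁×r₂ = (-0.51327,-0.11625,+0.85032); SVD([r₁ r₂ r₃]) → R = UVᵀ:
  R  [+0.84505 +0.14983 -0.51327]
  R  [-0.24143 +0.96343 -0.11625]
  R  [+0.47708 +0.22215 +0.85032]
t = (-0.04368, +0.22828, +1.15416) m
tr R = 2.658799; θ = arccos((tr R − 1)/2) = 0.592765 rad = 33.963°
axis k = ((R−Rᵀ)₃₂, (R−Rᵀ)₁₃, (R−Rᵀ)₂₁) / (2 sinθ) = (+0.302866, -0.886368, -0.350178)
rvec = θ·k = (+0.179528, -0.525407, -0.207573)

rvec=(0.1795, -0.5254, -0.2076) tvec=(-0.0437, 0.2283, 1.1542)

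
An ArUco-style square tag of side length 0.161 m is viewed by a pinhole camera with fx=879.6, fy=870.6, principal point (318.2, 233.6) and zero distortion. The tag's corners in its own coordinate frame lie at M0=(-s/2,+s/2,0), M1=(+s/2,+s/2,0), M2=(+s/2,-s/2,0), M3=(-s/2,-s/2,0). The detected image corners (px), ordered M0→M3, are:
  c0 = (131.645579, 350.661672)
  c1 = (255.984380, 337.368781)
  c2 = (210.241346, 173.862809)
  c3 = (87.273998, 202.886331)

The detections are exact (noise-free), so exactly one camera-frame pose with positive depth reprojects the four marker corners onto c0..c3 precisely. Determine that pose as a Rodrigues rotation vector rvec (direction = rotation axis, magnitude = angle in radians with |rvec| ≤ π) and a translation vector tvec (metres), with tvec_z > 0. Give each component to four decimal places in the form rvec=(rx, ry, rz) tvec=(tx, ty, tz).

Intrinsics K: fx=879.6, fy=870.6, cx=318.2, cy=233.6
Marker side s = 0.161 m; corners in marker frame (Z=0):
  M0 = (-0.0805, +0.0805, 0)
  M1 = (+0.0805, +0.0805, 0)
  M2 = (+0.0805, -0.0805, 0)
  M3 = (-0.0805, -0.0805, 0)
Detected image corners:
  c0 = (131.645579, 350.661672) px
  c1 = (255.984380, 337.368781) px
  c2 = (210.241346, 173.862809) px
  c3 = (87.273998, 202.886331) px
Planar DLT: solve 8×8 A·h = b for H (H[2,2]=1):
  H  [+664.10281 +305.74024 +168.54120]
  H  [-292.41449 +1004.87004 +267.66606]
  H  [-0.60706 +0.15231 +1.00000]
B = K⁻¹H; ‖b₁‖=1.161170, ‖b₂‖=1.161170; λ = 2/(‖b₁‖+‖b₂‖) = 0.861200, sign → tz>0 ⇒ λ=+0.861200
r₁ = λ·B[:,0] = (+0.83934,-0.14898,-0.52280); r₂ = λ·B[:,1] = (+0.25189,+0.95882,+0.13117)
r₃ = r₁×r₂ = (+0.48173,-0.24179,+0.84230); SVD([r₁ r₂ r₃]) → R = UVᵀ:
  R  [+0.83934 +0.25189 +0.48173]
  R  [-0.14898 +0.95882 -0.24179]
  R  [-0.52280 +0.13117 +0.84230]
t = (-0.14653, +0.03370, +0.86120) m
tr R = 2.640464; θ = arccos((tr R − 1)/2) = 0.608980 rad = 34.892°
axis k = ((R−Rᵀ)₃₂, (R−Rᵀ)₁₃, (R−Rᵀ)₂₁) / (2 sinθ) = (+0.325997, +0.878038, -0.350393)
rvec = θ·k = (+0.198525, +0.534708, -0.213382)

rvec=(0.1985, 0.5347, -0.2134) tvec=(-0.1465, 0.0337, 0.8612)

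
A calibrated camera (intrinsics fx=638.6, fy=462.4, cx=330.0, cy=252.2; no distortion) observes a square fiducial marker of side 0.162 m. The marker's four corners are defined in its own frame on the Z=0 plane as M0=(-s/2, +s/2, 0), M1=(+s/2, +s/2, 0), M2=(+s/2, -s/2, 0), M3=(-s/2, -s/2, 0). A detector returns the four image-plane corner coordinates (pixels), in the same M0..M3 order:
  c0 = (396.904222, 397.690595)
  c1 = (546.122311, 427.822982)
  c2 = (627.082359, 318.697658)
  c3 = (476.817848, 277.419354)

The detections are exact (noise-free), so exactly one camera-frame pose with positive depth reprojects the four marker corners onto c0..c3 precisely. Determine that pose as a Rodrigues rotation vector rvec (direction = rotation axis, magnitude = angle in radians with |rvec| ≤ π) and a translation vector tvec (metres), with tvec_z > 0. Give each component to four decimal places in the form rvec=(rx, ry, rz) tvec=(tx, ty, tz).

rvec=(0.2335, -0.2519, 0.3768) tvec=(0.1628, 0.1289, 0.5656)

Intrinsics K: fx=638.6, fy=462.4, cx=330.0, cy=252.2
Marker side s = 0.162 m; corners in marker frame (Z=0):
  M0 = (-0.0810, +0.0810, 0)
  M1 = (+0.0810, +0.0810, 0)
  M2 = (+0.0810, -0.0810, 0)
  M3 = (-0.0810, -0.0810, 0)
Detected image corners:
  c0 = (396.904222, 397.690595) px
  c1 = (546.122311, 427.822982) px
  c2 = (627.082359, 318.697658) px
  c3 = (476.817848, 277.419354) px
Planar DLT: solve 8×8 A·h = b for H (H[2,2]=1):
  H  [+1181.34620 -336.47410 +513.75885]
  H  [+398.09148 +817.86298 +357.58822]
  H  [+0.50241 +0.31302 +1.00000]
B = K⁻¹H; ‖b₁‖=1.768008, ‖b₂‖=1.768008; λ = 2/(‖b₁‖+‖b₂‖) = 0.565608, sign → tz>0 ⇒ λ=+0.565608
r₁ = λ·B[:,0] = (+0.89947,+0.33196,+0.28417); r₂ = λ·B[:,1] = (-0.38950,+0.90385,+0.17705)
r₃ = r₁×r₂ = (-0.19807,-0.26993,+0.94229); SVD([r₁ r₂ r₃]) → R = UVᵀ:
  R  [+0.89947 -0.38950 -0.19807]
  R  [+0.33196 +0.90385 -0.26993]
  R  [+0.28417 +0.17705 +0.94229]
t = (+0.16276, +0.12891, +0.56561) m
tr R = 2.745609; θ = arccos((tr R − 1)/2) = 0.509878 rad = 29.214°
axis k = ((R−Rᵀ)₃₂, (R−Rᵀ)₁₃, (R−Rᵀ)₂₁) / (2 sinθ) = (+0.457903, -0.494027, +0.739096)
rvec = θ·k = (+0.233474, -0.251893, +0.376848)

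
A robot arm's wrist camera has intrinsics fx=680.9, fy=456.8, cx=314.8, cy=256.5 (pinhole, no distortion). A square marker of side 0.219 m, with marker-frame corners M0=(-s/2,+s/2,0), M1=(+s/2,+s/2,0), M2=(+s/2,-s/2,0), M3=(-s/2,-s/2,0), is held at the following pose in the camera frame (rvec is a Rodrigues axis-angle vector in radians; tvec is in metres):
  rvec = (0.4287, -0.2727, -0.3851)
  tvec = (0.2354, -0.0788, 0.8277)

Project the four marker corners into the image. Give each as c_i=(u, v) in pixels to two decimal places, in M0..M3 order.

c0=(450.41, 287.74) c1=(593.09, 239.97) c2=(570.89, 132.61) c3=(408.53, 181.18)

Intrinsics K: fx=680.9, fy=456.8, cx=314.8, cy=256.5
Marker side s = 0.219 m; corners in marker frame (Z=0):
  M0 = (-0.1095, +0.1095, 0)
  M1 = (+0.1095, +0.1095, 0)
  M2 = (+0.1095, -0.1095, 0)
  M3 = (-0.1095, -0.1095, 0)
rvec = (0.4287, -0.2727, -0.3851), |rvec| = θ = 0.63754 rad = 36.528°
Rodrigues: sinθ=0.59522, 1−cosθ=0.19643; R = I + sinθ·[k]× + (1−cosθ)·[k]×²:
    [+0.89239 +0.30304 -0.33439]
    [-0.41604 +0.83951 -0.34949]
    [+0.17481 +0.45100 +0.87524]
t = (0.2354, -0.0788, 0.8277) m
M0: Pc = R·M0+t = (+0.17087, +0.05868, +0.85794); u = 680.9·(+0.17087)/0.85794 + 314.8 = 450.4068, v = 456.8·(+0.05868)/0.85794 + 256.5 = 287.7444
M1: Pc = R·M1+t = (+0.36630, -0.03243, +0.89623); u = 680.9·(+0.36630)/0.89623 + 314.8 = 593.0925, v = 456.8·(-0.03243)/0.89623 + 256.5 = 239.9705
M2: Pc = R·M2+t = (+0.29993, -0.21628, +0.79746); u = 680.9·(+0.29993)/0.79746 + 314.8 = 570.8950, v = 456.8·(-0.21628)/0.79746 + 256.5 = 132.6093
M3: Pc = R·M3+t = (+0.10450, -0.12517, +0.75917); u = 680.9·(+0.10450)/0.75917 + 314.8 = 408.5265, v = 456.8·(-0.12517)/0.75917 + 256.5 = 181.1846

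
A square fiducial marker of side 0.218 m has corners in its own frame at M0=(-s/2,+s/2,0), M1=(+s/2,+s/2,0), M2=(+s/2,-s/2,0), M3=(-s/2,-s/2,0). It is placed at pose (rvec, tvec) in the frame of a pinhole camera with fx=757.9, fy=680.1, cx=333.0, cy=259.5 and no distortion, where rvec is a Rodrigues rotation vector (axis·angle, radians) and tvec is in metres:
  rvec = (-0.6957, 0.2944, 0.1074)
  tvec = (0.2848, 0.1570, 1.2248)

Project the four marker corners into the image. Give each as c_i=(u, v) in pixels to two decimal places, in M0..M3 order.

Intrinsics K: fx=757.9, fy=680.1, cx=333.0, cy=259.5
Marker side s = 0.218 m; corners in marker frame (Z=0):
  M0 = (-0.1090, +0.1090, 0)
  M1 = (+0.1090, +0.1090, 0)
  M2 = (+0.1090, -0.1090, 0)
  M3 = (-0.1090, -0.1090, 0)
rvec = (-0.6957, 0.2944, 0.1074), |rvec| = θ = 0.76302 rad = 43.718°
Rodrigues: sinθ=0.69111, 1−cosθ=0.27725; R = I + sinθ·[k]× + (1−cosθ)·[k]×²:
    [+0.95323 -0.19481 +0.23107]
    [-0.00026 +0.76402 +0.64519]
    [-0.30223 -0.61507 +0.72824]
t = (0.2848, 0.1570, 1.2248) m
M0: Pc = R·M0+t = (+0.15966, +0.24031, +1.19070); u = 757.9·(+0.15966)/1.19070 + 333.0 = 434.6281, v = 680.1·(+0.24031)/1.19070 + 259.5 = 396.7574
M1: Pc = R·M1+t = (+0.36747, +0.24025, +1.12481); u = 757.9·(+0.36747)/1.12481 + 333.0 = 580.6002, v = 680.1·(+0.24025)/1.12481 + 259.5 = 404.7636
M2: Pc = R·M2+t = (+0.40994, +0.07369, +1.25890); u = 757.9·(+0.40994)/1.25890 + 333.0 = 579.7959, v = 680.1·(+0.07369)/1.25890 + 259.5 = 299.3117
M3: Pc = R·M3+t = (+0.20213, +0.07375, +1.32479); u = 757.9·(+0.20213)/1.32479 + 333.0 = 448.6381, v = 680.1·(+0.07375)/1.32479 + 259.5 = 297.3604

c0=(434.63, 396.76) c1=(580.60, 404.76) c2=(579.80, 299.31) c3=(448.64, 297.36)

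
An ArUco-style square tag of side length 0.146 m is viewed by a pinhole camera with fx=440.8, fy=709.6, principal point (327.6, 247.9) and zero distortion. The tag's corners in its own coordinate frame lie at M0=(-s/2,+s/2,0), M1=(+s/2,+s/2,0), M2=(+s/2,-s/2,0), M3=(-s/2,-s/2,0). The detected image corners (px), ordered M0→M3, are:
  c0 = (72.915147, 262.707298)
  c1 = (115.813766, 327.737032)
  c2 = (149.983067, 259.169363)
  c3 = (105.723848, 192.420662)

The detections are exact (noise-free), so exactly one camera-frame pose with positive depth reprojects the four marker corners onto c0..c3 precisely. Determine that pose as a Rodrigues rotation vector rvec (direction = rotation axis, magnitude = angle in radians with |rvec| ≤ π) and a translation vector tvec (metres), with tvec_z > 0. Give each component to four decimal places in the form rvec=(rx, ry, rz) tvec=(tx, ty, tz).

Intrinsics K: fx=440.8, fy=709.6, cx=327.6, cy=247.9
Marker side s = 0.146 m; corners in marker frame (Z=0):
  M0 = (-0.0730, +0.0730, 0)
  M1 = (+0.0730, +0.0730, 0)
  M2 = (+0.0730, -0.0730, 0)
  M3 = (-0.0730, -0.0730, 0)
Detected image corners:
  c0 = (72.915147, 262.707298) px
  c1 = (115.813766, 327.737032) px
  c2 = (149.983067, 259.169363) px
  c3 = (105.723848, 192.420662) px
Planar DLT: solve 8×8 A·h = b for H (H[2,2]=1):
  H  [+296.27436 -207.25730 +110.83500]
  H  [+446.18435 +527.38303 +260.96652]
  H  [-0.01929 +0.19902 +1.00000]
B = K⁻¹H; ‖b₁‖=0.935681, ‖b₂‖=0.935681; λ = 2/(‖b₁‖+‖b₂‖) = 1.068740, sign → tz>0 ⇒ λ=+1.068740
r₁ = λ·B[:,0] = (+0.73366,+0.67921,-0.02062); r₂ = λ·B[:,1] = (-0.66058,+0.71999,+0.21270)
r₃ = r₁×r₂ = (+0.15931,-0.14243,+0.97690); SVD([r₁ r₂ r₃]) → R = UVᵀ:
  R  [+0.73366 -0.66058 +0.15931]
  R  [+0.67921 +0.71999 -0.14243]
  R  [-0.02062 +0.21270 +0.97690]
t = (-0.52556, +0.01968, +1.06874) m
tr R = 2.430548; θ = arccos((tr R − 1)/2) = 0.773780 rad = 44.334°
axis k = ((R−Rᵀ)₃₂, (R−Rᵀ)₁₃, (R−Rᵀ)₂₁) / (2 sinθ) = (+0.254082, +0.128737, +0.958577)
rvec = θ·k = (+0.196604, +0.099614, +0.741728)

rvec=(0.1966, 0.0996, 0.7417) tvec=(-0.5256, 0.0197, 1.0687)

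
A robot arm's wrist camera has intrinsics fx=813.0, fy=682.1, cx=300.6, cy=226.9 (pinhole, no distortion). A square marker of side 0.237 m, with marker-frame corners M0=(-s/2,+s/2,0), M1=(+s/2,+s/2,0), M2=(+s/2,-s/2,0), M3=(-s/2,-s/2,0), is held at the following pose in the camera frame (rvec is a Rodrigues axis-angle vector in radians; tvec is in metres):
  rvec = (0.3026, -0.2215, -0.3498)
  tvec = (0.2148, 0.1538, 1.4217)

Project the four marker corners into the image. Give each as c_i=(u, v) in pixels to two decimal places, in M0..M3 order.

Intrinsics K: fx=813.0, fy=682.1, cx=300.6, cy=226.9
Marker side s = 0.237 m; corners in marker frame (Z=0):
  M0 = (-0.1185, +0.1185, 0)
  M1 = (+0.1185, +0.1185, 0)
  M2 = (+0.1185, -0.1185, 0)
  M3 = (-0.1185, -0.1185, 0)
rvec = (0.3026, -0.2215, -0.3498), |rvec| = θ = 0.51282 rad = 29.383°
Rodrigues: sinθ=0.49064, 1−cosθ=0.12864; R = I + sinθ·[k]× + (1−cosθ)·[k]×²:
    [+0.91615 +0.30188 -0.26369]
    [-0.36745 +0.89536 -0.25161]
    [+0.16014 +0.32741 +0.93121]
t = (0.2148, 0.1538, 1.4217) m
M0: Pc = R·M0+t = (+0.14201, +0.30344, +1.44152); u = 813.0·(+0.14201)/1.44152 + 300.6 = 380.6915, v = 682.1·(+0.30344)/1.44152 + 226.9 = 370.4836
M1: Pc = R·M1+t = (+0.35914, +0.21636, +1.47947); u = 813.0·(+0.35914)/1.47947 + 300.6 = 497.9527, v = 682.1·(+0.21636)/1.47947 + 226.9 = 326.6497
M2: Pc = R·M2+t = (+0.28759, +0.00416, +1.40188); u = 813.0·(+0.28759)/1.40188 + 300.6 = 467.3842, v = 682.1·(+0.00416)/1.40188 + 226.9 = 228.9225
M3: Pc = R·M3+t = (+0.07046, +0.09124, +1.36393); u = 813.0·(+0.07046)/1.36393 + 300.6 = 342.6011, v = 682.1·(+0.09124)/1.36393 + 226.9 = 272.5307

c0=(380.69, 370.48) c1=(497.95, 326.65) c2=(467.38, 228.92) c3=(342.60, 272.53)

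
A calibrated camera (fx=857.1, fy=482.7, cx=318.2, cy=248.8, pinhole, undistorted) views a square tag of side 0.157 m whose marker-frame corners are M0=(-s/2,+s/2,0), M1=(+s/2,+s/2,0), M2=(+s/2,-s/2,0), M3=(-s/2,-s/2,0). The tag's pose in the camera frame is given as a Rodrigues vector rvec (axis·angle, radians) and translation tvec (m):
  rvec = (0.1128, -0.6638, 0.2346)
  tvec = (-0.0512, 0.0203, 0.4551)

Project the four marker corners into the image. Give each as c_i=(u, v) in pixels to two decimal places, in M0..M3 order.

Intrinsics K: fx=857.1, fy=482.7, cx=318.2, cy=248.8
Marker side s = 0.157 m; corners in marker frame (Z=0):
  M0 = (-0.0785, +0.0785, 0)
  M1 = (+0.0785, +0.0785, 0)
  M2 = (+0.0785, -0.0785, 0)
  M3 = (-0.0785, -0.0785, 0)
rvec = (0.1128, -0.6638, 0.2346), |rvec| = θ = 0.71302 rad = 40.853°
Rodrigues: sinθ=0.65412, 1−cosθ=0.24361; R = I + sinθ·[k]× + (1−cosθ)·[k]×²:
    [+0.76249 -0.25110 -0.59629]
    [+0.17934 +0.96753 -0.17810]
    [+0.62165 +0.02886 +0.78276]
t = (-0.0512, 0.0203, 0.4551) m
M0: Pc = R·M0+t = (-0.13077, +0.08217, +0.40857); u = 857.1·(-0.13077)/0.40857 + 318.2 = 43.8744, v = 482.7·(+0.08217)/0.40857 + 248.8 = 345.8829
M1: Pc = R·M1+t = (-0.01106, +0.11033, +0.50617); u = 857.1·(-0.01106)/0.50617 + 318.2 = 299.4788, v = 482.7·(+0.11033)/0.50617 + 248.8 = 354.0148
M2: Pc = R·M2+t = (+0.02837, -0.04157, +0.50163); u = 857.1·(+0.02837)/0.50163 + 318.2 = 366.6680, v = 482.7·(-0.04157)/0.50163 + 248.8 = 208.7963
M3: Pc = R·M3+t = (-0.09134, -0.06973, +0.40403); u = 857.1·(-0.09134)/0.40403 + 318.2 = 124.4271, v = 482.7·(-0.06973)/0.40403 + 248.8 = 165.4942

c0=(43.87, 345.88) c1=(299.48, 354.01) c2=(366.67, 208.80) c3=(124.43, 165.49)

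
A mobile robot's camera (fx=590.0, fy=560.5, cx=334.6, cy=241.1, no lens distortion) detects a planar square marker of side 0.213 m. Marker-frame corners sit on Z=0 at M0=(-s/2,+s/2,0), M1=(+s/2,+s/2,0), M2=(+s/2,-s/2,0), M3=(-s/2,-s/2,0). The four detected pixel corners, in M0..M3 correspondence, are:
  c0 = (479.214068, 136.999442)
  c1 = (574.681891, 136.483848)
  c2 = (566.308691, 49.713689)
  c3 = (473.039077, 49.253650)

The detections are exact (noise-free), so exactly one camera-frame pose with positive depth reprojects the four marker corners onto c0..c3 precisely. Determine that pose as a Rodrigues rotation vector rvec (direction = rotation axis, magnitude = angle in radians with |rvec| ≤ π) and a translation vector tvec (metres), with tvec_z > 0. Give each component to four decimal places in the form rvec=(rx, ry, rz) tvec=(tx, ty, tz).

Intrinsics K: fx=590.0, fy=560.5, cx=334.6, cy=241.1
Marker side s = 0.213 m; corners in marker frame (Z=0):
  M0 = (-0.1065, +0.1065, 0)
  M1 = (+0.1065, +0.1065, 0)
  M2 = (+0.1065, -0.1065, 0)
  M3 = (-0.1065, -0.1065, 0)
Detected image corners:
  c0 = (479.214068, 136.999442) px
  c1 = (574.681891, 136.483848) px
  c2 = (566.308691, 49.713689) px
  c3 = (473.039077, 49.253650) px
Planar DLT: solve 8×8 A·h = b for H (H[2,2]=1):
  H  [+470.43460 -25.16613 +523.53061]
  H  [+4.78165 +399.08970 +92.58565]
  H  [+0.05246 -0.11340 +1.00000]
B = K⁻¹H; ‖b₁‖=0.769516, ‖b₂‖=0.769516; λ = 2/(‖b₁‖+‖b₂‖) = 1.299519, sign → tz>0 ⇒ λ=+1.299519
r₁ = λ·B[:,0] = (+0.99751,-0.01824,+0.06817); r₂ = λ·B[:,1] = (+0.02815,+0.98868,-0.14737)
r₃ = r₁×r₂ = (-0.06471,+0.14892,+0.98673); SVD([r₁ r₂ r₃]) → R = UVᵀ:
  R  [+0.99751 +0.02815 -0.06471]
  R  [-0.01824 +0.98868 +0.14892]
  R  [+0.06817 -0.14737 +0.98673]
t = (+0.41613, -0.34433, +1.29952) m
tr R = 2.972917; θ = arccos((tr R − 1)/2) = 0.164755 rad = 9.440°
axis k = ((R−Rᵀ)₃₂, (R−Rᵀ)₁₃, (R−Rᵀ)₂₁) / (2 sinθ) = (-0.903275, -0.405091, -0.141403)
rvec = θ·k = (-0.148819, -0.066741, -0.023297)

rvec=(-0.1488, -0.0667, -0.0233) tvec=(0.4161, -0.3443, 1.2995)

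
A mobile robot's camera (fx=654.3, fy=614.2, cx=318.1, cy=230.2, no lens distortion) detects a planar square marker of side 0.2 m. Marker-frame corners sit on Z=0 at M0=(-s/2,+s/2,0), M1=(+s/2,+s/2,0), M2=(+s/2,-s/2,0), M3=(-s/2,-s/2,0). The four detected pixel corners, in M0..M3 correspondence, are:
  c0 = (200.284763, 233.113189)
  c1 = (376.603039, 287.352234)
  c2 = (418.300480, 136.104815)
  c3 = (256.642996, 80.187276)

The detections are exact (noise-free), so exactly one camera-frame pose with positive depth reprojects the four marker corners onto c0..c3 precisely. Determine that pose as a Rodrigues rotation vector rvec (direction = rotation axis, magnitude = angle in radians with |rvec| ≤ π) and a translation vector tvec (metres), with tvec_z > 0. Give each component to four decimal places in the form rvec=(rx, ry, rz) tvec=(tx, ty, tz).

Intrinsics K: fx=654.3, fy=614.2, cx=318.1, cy=230.2
Marker side s = 0.2 m; corners in marker frame (Z=0):
  M0 = (-0.1000, +0.1000, 0)
  M1 = (+0.1000, +0.1000, 0)
  M2 = (+0.1000, -0.1000, 0)
  M3 = (-0.1000, -0.1000, 0)
Detected image corners:
  c0 = (200.284763, 233.113189) px
  c1 = (376.603039, 287.352234) px
  c2 = (418.300480, 136.104815) px
  c3 = (256.642996, 80.187276) px
Planar DLT: solve 8×8 A·h = b for H (H[2,2]=1):
  H  [+903.67095 -362.74912 +315.50764]
  H  [+310.93169 +690.71975 +181.84356]
  H  [+0.19209 -0.37805 +1.00000]
B = K⁻¹H; ‖b₁‖=1.372491, ‖b₂‖=1.372491; λ = 2/(‖b₁‖+‖b₂‖) = 0.728602, sign → tz>0 ⇒ λ=+0.728602
r₁ = λ·B[:,0] = (+0.93825,+0.31639,+0.13996); r₂ = λ·B[:,1] = (-0.27003,+0.92261,-0.27545)
r₃ = r₁×r₂ = (-0.21628,+0.22065,+0.95107); SVD([r₁ r₂ r₃]) → R = UVᵀ:
  R  [+0.93825 -0.27003 -0.21628]
  R  [+0.31639 +0.92261 +0.22065]
  R  [+0.13996 -0.27545 +0.95107]
t = (-0.00289, -0.05736, +0.72860) m
tr R = 2.811932; θ = arccos((tr R − 1)/2) = 0.437140 rad = 25.046°
axis k = ((R−Rᵀ)₃₂, (R−Rᵀ)₁₃, (R−Rᵀ)₂₁) / (2 sinθ) = (-0.585915, -0.420736, +0.692592)
rvec = θ·k = (-0.256127, -0.183921, +0.302760)

rvec=(-0.2561, -0.1839, 0.3028) tvec=(-0.0029, -0.0574, 0.7286)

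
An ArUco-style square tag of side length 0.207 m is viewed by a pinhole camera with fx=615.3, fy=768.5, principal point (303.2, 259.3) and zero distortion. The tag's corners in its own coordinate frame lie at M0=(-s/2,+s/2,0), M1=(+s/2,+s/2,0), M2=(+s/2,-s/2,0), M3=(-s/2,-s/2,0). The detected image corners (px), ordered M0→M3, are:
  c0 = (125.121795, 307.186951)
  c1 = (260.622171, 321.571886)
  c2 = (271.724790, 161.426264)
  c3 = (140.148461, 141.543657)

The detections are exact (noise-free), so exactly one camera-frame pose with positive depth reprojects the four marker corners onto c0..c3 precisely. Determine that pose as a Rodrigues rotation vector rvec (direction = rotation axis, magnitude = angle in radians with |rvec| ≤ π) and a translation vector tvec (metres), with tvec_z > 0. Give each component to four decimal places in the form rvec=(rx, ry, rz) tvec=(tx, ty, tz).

Intrinsics K: fx=615.3, fy=768.5, cx=303.2, cy=259.3
Marker side s = 0.207 m; corners in marker frame (Z=0):
  M0 = (-0.1035, +0.1035, 0)
  M1 = (+0.1035, +0.1035, 0)
  M2 = (+0.1035, -0.1035, 0)
  M3 = (-0.1035, -0.1035, 0)
Detected image corners:
  c0 = (125.121795, 307.186951) px
  c1 = (260.622171, 321.571886) px
  c2 = (271.724790, 161.426264) px
  c3 = (140.148461, 141.543657) px
Planar DLT: solve 8×8 A·h = b for H (H[2,2]=1):
  H  [+680.11787 -87.81163 +200.70601]
  H  [+123.97700 +757.63571 +232.03700]
  H  [+0.17616 -0.12472 +1.00000]
B = K⁻¹H; ‖b₁‖=1.038668, ‖b₂‖=1.038668; λ = 2/(‖b₁‖+‖b₂‖) = 0.962772, sign → tz>0 ⇒ λ=+0.962772
r₁ = λ·B[:,0] = (+0.98062,+0.09809,+0.16960); r₂ = λ·B[:,1] = (-0.07823,+0.98968,-0.12008)
r₃ = r₁×r₂ = (-0.17963,+0.10448,+0.97817); SVD([r₁ r₂ r₃]) → R = UVᵀ:
  R  [+0.98062 -0.07823 -0.17963]
  R  [+0.09809 +0.98968 +0.10448]
  R  [+0.16960 -0.12008 +0.97817]
t = (-0.16037, -0.03415, +0.96277) m
tr R = 2.948465; θ = arccos((tr R − 1)/2) = 0.227503 rad = 13.035°
axis k = ((R−Rᵀ)₃₂, (R−Rᵀ)₁₃, (R−Rᵀ)₂₁) / (2 sinθ) = (-0.497823, -0.774201, +0.390876)
rvec = θ·k = (-0.113256, -0.176133, +0.088926)

rvec=(-0.1133, -0.1761, 0.0889) tvec=(-0.1604, -0.0342, 0.9628)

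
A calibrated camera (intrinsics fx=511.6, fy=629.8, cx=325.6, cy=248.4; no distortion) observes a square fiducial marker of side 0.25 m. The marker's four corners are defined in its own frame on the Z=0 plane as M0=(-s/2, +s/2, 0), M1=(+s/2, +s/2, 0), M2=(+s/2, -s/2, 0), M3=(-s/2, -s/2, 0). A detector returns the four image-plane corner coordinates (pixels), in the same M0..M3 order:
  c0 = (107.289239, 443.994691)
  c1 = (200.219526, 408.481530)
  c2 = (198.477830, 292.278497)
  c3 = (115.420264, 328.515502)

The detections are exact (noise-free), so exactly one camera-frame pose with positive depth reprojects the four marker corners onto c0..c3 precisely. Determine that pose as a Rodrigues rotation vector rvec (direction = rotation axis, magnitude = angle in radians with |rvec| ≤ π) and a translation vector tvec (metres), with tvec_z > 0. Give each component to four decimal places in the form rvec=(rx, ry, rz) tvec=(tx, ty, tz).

Intrinsics K: fx=511.6, fy=629.8, cx=325.6, cy=248.4
Marker side s = 0.25 m; corners in marker frame (Z=0):
  M0 = (-0.1250, +0.1250, 0)
  M1 = (+0.1250, +0.1250, 0)
  M2 = (+0.1250, -0.1250, 0)
  M3 = (-0.1250, -0.1250, 0)
Detected image corners:
  c0 = (107.289239, 443.994691) px
  c1 = (200.219526, 408.481530) px
  c2 = (198.477830, 292.278497) px
  c3 = (115.420264, 328.515502) px
Planar DLT: solve 8×8 A·h = b for H (H[2,2]=1):
  H  [+325.08867 -83.84384 +154.53043]
  H  [-204.66668 +295.81913 +365.39654]
  H  [-0.16585 -0.45481 +1.00000]
B = K⁻¹H; ‖b₁‖=0.802456, ‖b₂‖=0.802456; λ = 2/(‖b₁‖+‖b₂‖) = 1.246174, sign → tz>0 ⇒ λ=+1.246174
r₁ = λ·B[:,0] = (+0.92340,-0.32346,-0.20667); r₂ = λ·B[:,1] = (+0.15649,+0.80887,-0.56678)
r₃ = r₁×r₂ = (+0.35050,+0.49102,+0.79753); SVD([r₁ r₂ r₃]) → R = UVᵀ:
  R  [+0.92340 +0.15649 +0.35050]
  R  [-0.32346 +0.80887 +0.49102]
  R  [-0.20667 -0.56678 +0.79753]
t = (-0.41670, +0.23150, +1.24617) m
tr R = 2.529800; θ = arccos((tr R − 1)/2) = 0.699910 rad = 40.102°
axis k = ((R−Rᵀ)₃₂, (R−Rᵀ)₁₃, (R−Rᵀ)₂₁) / (2 sinθ) = (-0.821078, +0.432488, -0.372539)
rvec = θ·k = (-0.574681, +0.302702, -0.260744)

rvec=(-0.5747, 0.3027, -0.2607) tvec=(-0.4167, 0.2315, 1.2462)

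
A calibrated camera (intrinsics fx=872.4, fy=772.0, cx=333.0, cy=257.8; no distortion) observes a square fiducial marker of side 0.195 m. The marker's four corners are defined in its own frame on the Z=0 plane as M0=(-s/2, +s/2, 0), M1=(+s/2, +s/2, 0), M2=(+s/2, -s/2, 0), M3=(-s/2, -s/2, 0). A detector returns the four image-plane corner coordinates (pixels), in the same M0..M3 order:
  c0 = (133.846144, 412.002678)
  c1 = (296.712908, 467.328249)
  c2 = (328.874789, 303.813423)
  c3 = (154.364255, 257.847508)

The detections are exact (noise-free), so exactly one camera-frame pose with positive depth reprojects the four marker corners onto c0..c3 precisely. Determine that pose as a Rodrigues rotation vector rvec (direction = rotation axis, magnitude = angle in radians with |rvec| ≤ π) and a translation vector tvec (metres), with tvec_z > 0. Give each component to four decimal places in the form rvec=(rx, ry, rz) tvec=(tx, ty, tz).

rvec=(0.2234, 0.3837, 0.2150) tvec=(-0.1081, 0.1172, 0.8721)

Intrinsics K: fx=872.4, fy=772.0, cx=333.0, cy=257.8
Marker side s = 0.195 m; corners in marker frame (Z=0):
  M0 = (-0.0975, +0.0975, 0)
  M1 = (+0.0975, +0.0975, 0)
  M2 = (+0.0975, -0.0975, 0)
  M3 = (-0.0975, -0.0975, 0)
Detected image corners:
  c0 = (133.846144, 412.002678) px
  c1 = (296.712908, 467.328249) px
  c2 = (328.874789, 303.813423) px
  c3 = (154.364255, 257.847508) px
Planar DLT: solve 8×8 A·h = b for H (H[2,2]=1):
  H  [+773.89672 -67.16395 +224.82289]
  H  [+117.97355 +918.89211 +361.53467]
  H  [-0.39537 +0.29224 +1.00000]
B = K⁻¹H; ‖b₁‖=1.146695, ‖b₂‖=1.146695; λ = 2/(‖b₁‖+‖b₂‖) = 0.872071, sign → tz>0 ⇒ λ=+0.872071
r₁ = λ·B[:,0] = (+0.90521,+0.24841,-0.34479); r₂ = λ·B[:,1] = (-0.16442,+0.95290,+0.25485)
r₃ = r₁×r₂ = (+0.39186,-0.17401,+0.90342); SVD([r₁ r₂ r₃]) → R = UVᵀ:
  R  [+0.90521 -0.16442 +0.39186]
  R  [+0.24841 +0.95290 -0.17401]
  R  [-0.34479 +0.25485 +0.90342]
t = (-0.10814, +0.11718, +0.87207) m
tr R = 2.761533; θ = arccos((tr R − 1)/2) = 0.493318 rad = 28.265°
axis k = ((R−Rᵀ)₃₂, (R−Rᵀ)₁₃, (R−Rᵀ)₂₁) / (2 sinθ) = (+0.452814, +0.777796, +0.435880)
rvec = θ·k = (+0.223381, +0.383701, +0.215028)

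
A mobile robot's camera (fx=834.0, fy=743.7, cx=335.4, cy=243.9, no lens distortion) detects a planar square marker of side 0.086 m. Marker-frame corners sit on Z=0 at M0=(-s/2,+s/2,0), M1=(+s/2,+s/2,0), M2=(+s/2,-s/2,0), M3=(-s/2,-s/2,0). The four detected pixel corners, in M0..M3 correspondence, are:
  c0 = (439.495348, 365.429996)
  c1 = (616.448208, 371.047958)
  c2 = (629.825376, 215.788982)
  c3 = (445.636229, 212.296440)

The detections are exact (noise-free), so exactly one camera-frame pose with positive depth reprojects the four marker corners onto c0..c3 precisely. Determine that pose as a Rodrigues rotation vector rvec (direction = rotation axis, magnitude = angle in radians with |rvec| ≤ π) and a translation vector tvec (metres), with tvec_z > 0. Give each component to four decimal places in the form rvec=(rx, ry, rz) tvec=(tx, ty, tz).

Intrinsics K: fx=834.0, fy=743.7, cx=335.4, cy=243.9
Marker side s = 0.086 m; corners in marker frame (Z=0):
  M0 = (-0.0430, +0.0430, 0)
  M1 = (+0.0430, +0.0430, 0)
  M2 = (+0.0430, -0.0430, 0)
  M3 = (-0.0430, -0.0430, 0)
Detected image corners:
  c0 = (439.495348, 365.429996) px
  c1 = (616.448208, 371.047958) px
  c2 = (629.825376, 215.788982) px
  c3 = (445.636229, 212.296440) px
Planar DLT: solve 8×8 A·h = b for H (H[2,2]=1):
  H  [+2006.24537 +130.13240 +532.08088]
  H  [+2.62027 +1925.81978 +292.63753]
  H  [-0.17377 +0.45659 +1.00000]
B = K⁻¹H; ‖b₁‖=2.482280, ‖b₂‖=2.482280; λ = 2/(‖b₁‖+‖b₂‖) = 0.402855, sign → tz>0 ⇒ λ=+0.402855
r₁ = λ·B[:,0] = (+0.99725,+0.02438,-0.07000); r₂ = λ·B[:,1] = (-0.01111,+0.98287,+0.18394)
r₃ = r₁×r₂ = (+0.07329,-0.18266,+0.98044); SVD([r₁ r₂ r₃]) → R = UVᵀ:
  R  [+0.99725 -0.01111 +0.07329]
  R  [+0.02438 +0.98287 -0.18266]
  R  [-0.07000 +0.18394 +0.98044]
t = (+0.09500, +0.02640, +0.40286) m
tr R = 2.960565; θ = arccos((tr R − 1)/2) = 0.198910 rad = 11.397°
axis k = ((R−Rᵀ)₃₂, (R−Rᵀ)₁₃, (R−Rᵀ)₂₁) / (2 sinθ) = (+0.927618, +0.362575, +0.089805)
rvec = θ·k = (+0.184512, +0.072120, +0.017863)

rvec=(0.1845, 0.0721, 0.0179) tvec=(0.0950, 0.0264, 0.4029)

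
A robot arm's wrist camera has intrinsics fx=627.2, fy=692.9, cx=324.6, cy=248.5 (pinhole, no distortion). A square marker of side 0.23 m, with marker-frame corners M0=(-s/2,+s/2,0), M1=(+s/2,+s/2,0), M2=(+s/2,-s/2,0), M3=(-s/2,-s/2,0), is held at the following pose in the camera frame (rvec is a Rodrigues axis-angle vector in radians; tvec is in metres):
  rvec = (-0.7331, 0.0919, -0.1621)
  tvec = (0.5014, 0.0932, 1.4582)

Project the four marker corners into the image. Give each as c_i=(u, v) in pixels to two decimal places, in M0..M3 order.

Intrinsics K: fx=627.2, fy=692.9, cx=324.6, cy=248.5
Marker side s = 0.23 m; corners in marker frame (Z=0):
  M0 = (-0.1150, +0.1150, 0)
  M1 = (+0.1150, +0.1150, 0)
  M2 = (+0.1150, -0.1150, 0)
  M3 = (-0.1150, -0.1150, 0)
rvec = (-0.7331, 0.0919, -0.1621), |rvec| = θ = 0.75641 rad = 43.339°
Rodrigues: sinθ=0.68632, 1−cosθ=0.27270; R = I + sinθ·[k]× + (1−cosθ)·[k]×²:
    [+0.98345 +0.11497 +0.14002]
    [-0.17919 +0.73133 +0.65806]
    [-0.02675 -0.67226 +0.73983]
t = (0.5014, 0.0932, 1.4582) m
M0: Pc = R·M0+t = (+0.40152, +0.19791, +1.38397); u = 627.2·(+0.40152)/1.38397 + 324.6 = 506.5671, v = 692.9·(+0.19791)/1.38397 + 248.5 = 347.5860
M1: Pc = R·M1+t = (+0.62772, +0.15670, +1.37781); u = 627.2·(+0.62772)/1.37781 + 324.6 = 610.3461, v = 692.9·(+0.15670)/1.37781 + 248.5 = 327.3022
M2: Pc = R·M2+t = (+0.60128, -0.01151, +1.53243); u = 627.2·(+0.60128)/1.53243 + 324.6 = 570.6921, v = 692.9·(-0.01151)/1.53243 + 248.5 = 243.2959
M3: Pc = R·M3+t = (+0.37508, +0.02970, +1.53859); u = 627.2·(+0.37508)/1.53859 + 324.6 = 477.5009, v = 692.9·(+0.02970)/1.53859 + 248.5 = 261.8771

c0=(506.57, 347.59) c1=(610.35, 327.30) c2=(570.69, 243.30) c3=(477.50, 261.88)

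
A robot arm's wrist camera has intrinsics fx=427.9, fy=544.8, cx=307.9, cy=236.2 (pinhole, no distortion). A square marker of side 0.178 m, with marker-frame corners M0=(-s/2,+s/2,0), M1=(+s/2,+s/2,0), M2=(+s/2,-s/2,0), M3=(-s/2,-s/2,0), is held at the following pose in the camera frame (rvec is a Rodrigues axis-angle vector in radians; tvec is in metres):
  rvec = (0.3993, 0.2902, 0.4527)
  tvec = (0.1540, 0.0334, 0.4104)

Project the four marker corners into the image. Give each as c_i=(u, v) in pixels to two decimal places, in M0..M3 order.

Intrinsics K: fx=427.9, fy=544.8, cx=307.9, cy=236.2
Marker side s = 0.178 m; corners in marker frame (Z=0):
  M0 = (-0.0890, +0.0890, 0)
  M1 = (+0.0890, +0.0890, 0)
  M2 = (+0.0890, -0.0890, 0)
  M3 = (-0.0890, -0.0890, 0)
rvec = (0.3993, 0.2902, 0.4527), |rvec| = θ = 0.66977 rad = 38.375°
Rodrigues: sinθ=0.62081, 1−cosθ=0.21604; R = I + sinθ·[k]× + (1−cosθ)·[k]×²:
    [+0.86075 -0.36380 +0.35604]
    [+0.47541 +0.82452 -0.30684]
    [-0.18193 +0.43338 +0.88266]
t = (0.1540, 0.0334, 0.4104) m
M0: Pc = R·M0+t = (+0.04502, +0.06447, +0.46516); u = 427.9·(+0.04502)/0.46516 + 307.9 = 349.3092, v = 544.8·(+0.06447)/0.46516 + 236.2 = 311.7086
M1: Pc = R·M1+t = (+0.19823, +0.14909, +0.43278); u = 427.9·(+0.19823)/0.43278 + 307.9 = 503.8938, v = 544.8·(+0.14909)/0.43278 + 236.2 = 423.8856
M2: Pc = R·M2+t = (+0.26298, +0.00233, +0.35564); u = 427.9·(+0.26298)/0.35564 + 307.9 = 624.3209, v = 544.8·(+0.00233)/0.35564 + 236.2 = 239.7679
M3: Pc = R·M3+t = (+0.10977, -0.08229, +0.38802); u = 427.9·(+0.10977)/0.38802 + 307.9 = 428.9533, v = 544.8·(-0.08229)/0.38802 + 236.2 = 120.6557

c0=(349.31, 311.71) c1=(503.89, 423.89) c2=(624.32, 239.77) c3=(428.95, 120.66)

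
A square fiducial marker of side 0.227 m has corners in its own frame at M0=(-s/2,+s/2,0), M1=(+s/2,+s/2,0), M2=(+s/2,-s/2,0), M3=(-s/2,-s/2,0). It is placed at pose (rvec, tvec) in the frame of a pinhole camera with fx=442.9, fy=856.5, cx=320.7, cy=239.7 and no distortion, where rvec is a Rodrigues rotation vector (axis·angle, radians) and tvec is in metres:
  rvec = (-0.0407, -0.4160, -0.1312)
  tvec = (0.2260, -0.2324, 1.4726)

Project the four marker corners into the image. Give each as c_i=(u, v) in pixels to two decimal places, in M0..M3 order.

Intrinsics K: fx=442.9, fy=856.5, cx=320.7, cy=239.7
Marker side s = 0.227 m; corners in marker frame (Z=0):
  M0 = (-0.1135, +0.1135, 0)
  M1 = (+0.1135, +0.1135, 0)
  M2 = (+0.1135, -0.1135, 0)
  M3 = (-0.1135, -0.1135, 0)
rvec = (-0.0407, -0.4160, -0.1312), |rvec| = θ = 0.43809 rad = 25.101°
Rodrigues: sinθ=0.42421, 1−cosθ=0.09444; R = I + sinθ·[k]× + (1−cosθ)·[k]×²:
    [+0.90638 +0.13537 -0.40019]
    [-0.11871 +0.99071 +0.06627]
    [+0.40545 -0.01255 +0.91403]
t = (0.2260, -0.2324, 1.4726) m
M0: Pc = R·M0+t = (+0.13849, -0.10648, +1.42516); u = 442.9·(+0.13849)/1.42516 + 320.7 = 363.7393, v = 856.5·(-0.10648)/1.42516 + 239.7 = 175.7069
M1: Pc = R·M1+t = (+0.34424, -0.13343, +1.51719); u = 442.9·(+0.34424)/1.51719 + 320.7 = 421.1904, v = 856.5·(-0.13343)/1.51719 + 239.7 = 164.3762
M2: Pc = R·M2+t = (+0.31351, -0.35832, +1.52004); u = 442.9·(+0.31351)/1.52004 + 320.7 = 412.0481, v = 856.5·(-0.35832)/1.52004 + 239.7 = 37.7971
M3: Pc = R·M3+t = (+0.10776, -0.33137, +1.42801); u = 442.9·(+0.10776)/1.42801 + 320.7 = 354.1224, v = 856.5·(-0.33137)/1.42801 + 239.7 = 40.9472

c0=(363.74, 175.71) c1=(421.19, 164.38) c2=(412.05, 37.80) c3=(354.12, 40.95)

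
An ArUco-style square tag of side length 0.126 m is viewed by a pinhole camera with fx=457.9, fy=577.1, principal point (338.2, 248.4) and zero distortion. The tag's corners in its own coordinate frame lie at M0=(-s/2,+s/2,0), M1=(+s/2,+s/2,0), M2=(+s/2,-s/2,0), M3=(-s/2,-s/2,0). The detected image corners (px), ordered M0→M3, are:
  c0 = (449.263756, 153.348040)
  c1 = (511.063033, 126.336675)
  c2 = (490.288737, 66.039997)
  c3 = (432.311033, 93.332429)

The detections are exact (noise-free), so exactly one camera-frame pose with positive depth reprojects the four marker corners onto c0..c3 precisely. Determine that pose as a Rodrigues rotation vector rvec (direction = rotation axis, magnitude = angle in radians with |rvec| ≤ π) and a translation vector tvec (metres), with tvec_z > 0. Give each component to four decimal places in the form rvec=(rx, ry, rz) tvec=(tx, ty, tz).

Intrinsics K: fx=457.9, fy=577.1, cx=338.2, cy=248.4
Marker side s = 0.126 m; corners in marker frame (Z=0):
  M0 = (-0.0630, +0.0630, 0)
  M1 = (+0.0630, +0.0630, 0)
  M2 = (+0.0630, -0.0630, 0)
  M3 = (-0.0630, -0.0630, 0)
Detected image corners:
  c0 = (449.263756, 153.348040) px
  c1 = (511.063033, 126.336675) px
  c2 = (490.288737, 66.039997) px
  c3 = (432.311033, 93.332429) px
Planar DLT: solve 8×8 A·h = b for H (H[2,2]=1):
  H  [+365.39987 -54.42189 +470.03545]
  H  [-241.05277 +429.86602 +109.14239]
  H  [-0.23260 -0.43318 +1.00000]
B = K⁻¹H; ‖b₁‖=1.046634, ‖b₂‖=1.046634; λ = 2/(‖b₁‖+‖b₂‖) = 0.955443, sign → tz>0 ⇒ λ=+0.955443
r₁ = λ·B[:,0] = (+0.92658,-0.30343,-0.22224); r₂ = λ·B[:,1] = (+0.19213,+0.88983,-0.41388)
r₃ = r₁×r₂ = (+0.32333,+0.34079,+0.88279); SVD([r₁ r₂ r₃]) → R = UVᵀ:
  R  [+0.92658 +0.19213 +0.32333]
  R  [-0.30343 +0.88983 +0.34079]
  R  [-0.22224 -0.41388 +0.88279]
t = (+0.27508, -0.23055, +0.95544) m
tr R = 2.699193; θ = arccos((tr R − 1)/2) = 0.555577 rad = 31.832°
axis k = ((R−Rᵀ)₃₂, (R−Rᵀ)₁₃, (R−Rᵀ)₂₁) / (2 sinθ) = (-0.715413, +0.517192, -0.469783)
rvec = θ·k = (-0.397467, +0.287340, -0.261000)

rvec=(-0.3975, 0.2873, -0.2610) tvec=(0.2751, -0.2306, 0.9554)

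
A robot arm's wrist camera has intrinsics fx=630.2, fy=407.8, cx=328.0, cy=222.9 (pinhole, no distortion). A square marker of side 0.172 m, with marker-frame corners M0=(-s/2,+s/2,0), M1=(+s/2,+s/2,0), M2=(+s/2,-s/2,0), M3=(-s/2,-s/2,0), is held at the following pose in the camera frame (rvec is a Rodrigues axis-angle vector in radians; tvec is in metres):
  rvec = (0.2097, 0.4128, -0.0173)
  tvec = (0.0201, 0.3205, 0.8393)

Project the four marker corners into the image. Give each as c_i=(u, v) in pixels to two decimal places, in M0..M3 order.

Intrinsics K: fx=630.2, fy=407.8, cx=328.0, cy=222.9
Marker side s = 0.172 m; corners in marker frame (Z=0):
  M0 = (-0.0860, +0.0860, 0)
  M1 = (+0.0860, +0.0860, 0)
  M2 = (+0.0860, -0.0860, 0)
  M3 = (-0.0860, -0.0860, 0)
rvec = (0.2097, 0.4128, -0.0173), |rvec| = θ = 0.46333 rad = 26.547°
Rodrigues: sinθ=0.44693, 1−cosθ=0.10543; R = I + sinθ·[k]× + (1−cosθ)·[k]×²:
    [+0.91616 +0.05920 +0.39641]
    [+0.02583 +0.97826 -0.20578]
    [-0.39997 +0.19877 +0.89471]
t = (0.0201, 0.3205, 0.8393) m
M0: Pc = R·M0+t = (-0.05360, +0.40241, +0.89079); u = 630.2·(-0.05360)/0.89079 + 328.0 = 290.0809, v = 407.8·(+0.40241)/0.89079 + 222.9 = 407.1209
M1: Pc = R·M1+t = (+0.10398, +0.40685, +0.82200); u = 630.2·(+0.10398)/0.82200 + 328.0 = 407.7194, v = 407.8·(+0.40685)/0.82200 + 222.9 = 424.7425
M2: Pc = R·M2+t = (+0.09380, +0.23859, +0.78781); u = 630.2·(+0.09380)/0.78781 + 328.0 = 403.0335, v = 407.8·(+0.23859)/0.78781 + 222.9 = 346.4039
M3: Pc = R·M3+t = (-0.06378, +0.23415, +0.85660); u = 630.2·(-0.06378)/0.85660 + 328.0 = 281.0762, v = 407.8·(+0.23415)/0.85660 + 222.9 = 334.3704

c0=(290.08, 407.12) c1=(407.72, 424.74) c2=(403.03, 346.40) c3=(281.08, 334.37)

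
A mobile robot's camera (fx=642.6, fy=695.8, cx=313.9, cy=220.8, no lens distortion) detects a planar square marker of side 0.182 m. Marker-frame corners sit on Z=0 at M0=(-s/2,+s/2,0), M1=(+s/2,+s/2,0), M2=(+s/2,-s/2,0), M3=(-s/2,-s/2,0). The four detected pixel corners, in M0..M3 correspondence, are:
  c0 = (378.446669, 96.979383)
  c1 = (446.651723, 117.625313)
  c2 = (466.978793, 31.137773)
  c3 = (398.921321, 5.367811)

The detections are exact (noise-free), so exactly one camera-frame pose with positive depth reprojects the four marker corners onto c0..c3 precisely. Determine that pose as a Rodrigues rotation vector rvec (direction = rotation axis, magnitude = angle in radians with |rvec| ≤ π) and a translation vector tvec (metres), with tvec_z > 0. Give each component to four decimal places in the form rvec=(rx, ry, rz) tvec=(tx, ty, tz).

Intrinsics K: fx=642.6, fy=695.8, cx=313.9, cy=220.8
Marker side s = 0.182 m; corners in marker frame (Z=0):
  M0 = (-0.0910, +0.0910, 0)
  M1 = (+0.0910, +0.0910, 0)
  M2 = (+0.0910, -0.0910, 0)
  M3 = (-0.0910, -0.0910, 0)
Detected image corners:
  c0 = (378.446669, 96.979383) px
  c1 = (446.651723, 117.625313) px
  c2 = (466.978793, 31.137773) px
  c3 = (398.921321, 5.367811) px
Planar DLT: solve 8×8 A·h = b for H (H[2,2]=1):
  H  [+499.54857 -79.62457 +423.59642]
  H  [+146.00954 +493.72373 +63.40137]
  H  [+0.29615 +0.07678 +1.00000]
B = K⁻¹H; ‖b₁‖=0.708143, ‖b₂‖=0.708143; λ = 2/(‖b₁‖+‖b₂‖) = 1.412144, sign → tz>0 ⇒ λ=+1.412144
r₁ = λ·B[:,0] = (+0.89349,+0.16362,+0.41821); r₂ = λ·B[:,1] = (-0.22794,+0.96762,+0.10842)
r₃ = r₁×r₂ = (-0.38693,-0.19220,+0.90186); SVD([r₁ r₂ r₃]) → R = UVᵀ:
  R  [+0.89349 -0.22794 -0.38693]
  R  [+0.16362 +0.96762 -0.19220]
  R  [+0.41821 +0.10842 +0.90186]
t = (+0.24106, -0.31944, +1.41214) m
tr R = 2.762970; θ = arccos((tr R − 1)/2) = 0.491798 rad = 28.178°
axis k = ((R−Rᵀ)₃₂, (R−Rᵀ)₁₃, (R−Rᵀ)₂₁) / (2 sinθ) = (+0.318308, -0.852518, +0.414601)
rvec = θ·k = (+0.156543, -0.419267, +0.203900)

rvec=(0.1565, -0.4193, 0.2039) tvec=(0.2411, -0.3194, 1.4121)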